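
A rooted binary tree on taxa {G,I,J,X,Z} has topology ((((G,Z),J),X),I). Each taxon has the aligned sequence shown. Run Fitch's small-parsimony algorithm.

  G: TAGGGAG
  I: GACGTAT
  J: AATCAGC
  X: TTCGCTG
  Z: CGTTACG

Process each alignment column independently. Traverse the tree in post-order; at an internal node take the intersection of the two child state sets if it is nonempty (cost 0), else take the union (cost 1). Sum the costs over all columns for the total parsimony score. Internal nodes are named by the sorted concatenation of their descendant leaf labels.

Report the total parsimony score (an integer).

17

GZ@0: {T} ∪ {C} = {C,T} (union, +1)
GJZ@0: {C,T} ∪ {A} = {A,C,T} (union, +1)
GJXZ@0: {A,C,T} ∩ {T} = {T} (intersection, +0)
GIJXZ@0: {T} ∪ {G} = {G,T} (union, +1)
GZ@1: {A} ∪ {G} = {A,G} (union, +1)
GJZ@1: {A,G} ∩ {A} = {A} (intersection, +0)
GJXZ@1: {A} ∪ {T} = {A,T} (union, +1)
GIJXZ@1: {A,T} ∩ {A} = {A} (intersection, +0)
GZ@2: {G} ∪ {T} = {G,T} (union, +1)
GJZ@2: {G,T} ∩ {T} = {T} (intersection, +0)
GJXZ@2: {T} ∪ {C} = {C,T} (union, +1)
GIJXZ@2: {C,T} ∩ {C} = {C} (intersection, +0)
GZ@3: {G} ∪ {T} = {G,T} (union, +1)
GJZ@3: {G,T} ∪ {C} = {C,G,T} (union, +1)
GJXZ@3: {C,G,T} ∩ {G} = {G} (intersection, +0)
GIJXZ@3: {G} ∩ {G} = {G} (intersection, +0)
GZ@4: {G} ∪ {A} = {A,G} (union, +1)
GJZ@4: {A,G} ∩ {A} = {A} (intersection, +0)
GJXZ@4: {A} ∪ {C} = {A,C} (union, +1)
GIJXZ@4: {A,C} ∪ {T} = {A,C,T} (union, +1)
GZ@5: {A} ∪ {C} = {A,C} (union, +1)
GJZ@5: {A,C} ∪ {G} = {A,C,G} (union, +1)
GJXZ@5: {A,C,G} ∪ {T} = {A,C,G,T} (union, +1)
GIJXZ@5: {A,C,G,T} ∩ {A} = {A} (intersection, +0)
GZ@6: {G} ∩ {G} = {G} (intersection, +0)
GJZ@6: {G} ∪ {C} = {C,G} (union, +1)
GJXZ@6: {C,G} ∩ {G} = {G} (intersection, +0)
GIJXZ@6: {G} ∪ {T} = {G,T} (union, +1)
per-site changes: [3, 2, 2, 2, 3, 3, 2]; total = 17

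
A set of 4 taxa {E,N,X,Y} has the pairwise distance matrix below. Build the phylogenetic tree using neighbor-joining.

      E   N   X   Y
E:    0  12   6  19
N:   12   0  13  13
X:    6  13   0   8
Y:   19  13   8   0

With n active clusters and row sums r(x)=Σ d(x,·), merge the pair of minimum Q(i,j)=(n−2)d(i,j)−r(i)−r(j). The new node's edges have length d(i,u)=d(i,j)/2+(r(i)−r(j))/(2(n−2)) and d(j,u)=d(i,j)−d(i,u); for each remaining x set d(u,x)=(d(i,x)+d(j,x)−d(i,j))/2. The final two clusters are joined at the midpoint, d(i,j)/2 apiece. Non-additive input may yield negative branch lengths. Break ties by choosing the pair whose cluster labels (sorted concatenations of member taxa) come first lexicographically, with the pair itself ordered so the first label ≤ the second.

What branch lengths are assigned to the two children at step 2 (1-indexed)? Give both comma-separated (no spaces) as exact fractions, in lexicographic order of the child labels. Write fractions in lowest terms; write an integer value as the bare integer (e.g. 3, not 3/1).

1. join E+X (d=6, Q=-52) ⇒ EX; edges |E|=11/2, |X|=1/2
  updated: d(EX,N)=19/2, d(EX,Y)=21/2
2. join EX+N (d=19/2, Q=-33) ⇒ ENX; edges |EX|=7/2, |N|=6
  updated: d(ENX,Y)=7
3. join ENX+Y (d=7) ⇒ ENXY; edges |ENX|=7/2, |Y|=7/2
final tree: (((E:11/2,X:1/2):7/2,N:6):7/2,Y:7/2)
total length: 45/2

7/2,6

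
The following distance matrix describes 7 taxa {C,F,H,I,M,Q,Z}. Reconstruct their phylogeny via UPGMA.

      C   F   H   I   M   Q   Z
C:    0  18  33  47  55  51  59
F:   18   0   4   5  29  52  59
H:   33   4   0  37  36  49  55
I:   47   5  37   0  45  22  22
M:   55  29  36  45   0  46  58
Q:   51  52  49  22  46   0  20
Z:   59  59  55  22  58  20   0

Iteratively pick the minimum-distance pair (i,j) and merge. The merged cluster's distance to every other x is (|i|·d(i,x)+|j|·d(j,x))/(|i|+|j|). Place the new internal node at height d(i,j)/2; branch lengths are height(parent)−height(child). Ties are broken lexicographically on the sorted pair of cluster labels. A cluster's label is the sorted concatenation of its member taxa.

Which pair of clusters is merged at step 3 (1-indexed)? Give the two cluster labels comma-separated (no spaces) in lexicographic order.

step 1: merge (F,H) at d=4; branch lengths F→2, H→2; new cluster FH
  updated: d(C,FH)=51/2, d(FH,I)=21, d(FH,M)=65/2, d(FH,Q)=101/2, d(FH,Z)=57
step 2: merge (Q,Z) at d=20; branch lengths Q→10, Z→10; new cluster QZ
  updated: d(C,QZ)=55, d(FH,QZ)=215/4, d(I,QZ)=22, d(M,QZ)=52
step 3: merge (FH,I) at d=21; branch lengths FH→17/2, I→21/2; new cluster FHI
  updated: d(C,FHI)=98/3, d(FHI,M)=110/3, d(FHI,QZ)=259/6
step 4: merge (C,FHI) at d=98/3; branch lengths C→49/3, FHI→35/6; new cluster CFHI
  updated: d(CFHI,M)=165/4, d(CFHI,QZ)=369/8
step 5: merge (CFHI,M) at d=165/4; branch lengths CFHI→103/24, M→165/8; new cluster CFHIM
  updated: d(CFHIM,QZ)=473/10
step 6: merge (CFHIM,QZ) at d=473/10; branch lengths CFHIM→121/40, QZ→273/20; new cluster CFHIMQZ
final tree: (((C:49/3,((F:2,H:2):17/2,I:21/2):35/6):103/24,M:165/8):121/40,(Q:10,Z:10):273/20)
total length: 12811/120

FH,I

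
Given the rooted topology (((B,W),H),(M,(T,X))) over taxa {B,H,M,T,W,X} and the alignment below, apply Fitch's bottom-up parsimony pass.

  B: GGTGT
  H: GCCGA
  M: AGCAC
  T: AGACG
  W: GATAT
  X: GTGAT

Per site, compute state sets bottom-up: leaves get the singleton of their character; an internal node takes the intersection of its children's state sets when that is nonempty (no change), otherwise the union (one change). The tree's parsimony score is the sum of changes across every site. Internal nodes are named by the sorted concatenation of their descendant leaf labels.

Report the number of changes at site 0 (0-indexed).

2

BW@0: {G} ∩ {G} = {G} (intersection, +0)
BHW@0: {G} ∩ {G} = {G} (intersection, +0)
TX@0: {A} ∪ {G} = {A,G} (union, +1)
MTX@0: {A} ∩ {A,G} = {A} (intersection, +0)
BHMTWX@0: {G} ∪ {A} = {A,G} (union, +1)
BW@1: {G} ∪ {A} = {A,G} (union, +1)
BHW@1: {A,G} ∪ {C} = {A,C,G} (union, +1)
TX@1: {G} ∪ {T} = {G,T} (union, +1)
MTX@1: {G} ∩ {G,T} = {G} (intersection, +0)
BHMTWX@1: {A,C,G} ∩ {G} = {G} (intersection, +0)
BW@2: {T} ∩ {T} = {T} (intersection, +0)
BHW@2: {T} ∪ {C} = {C,T} (union, +1)
TX@2: {A} ∪ {G} = {A,G} (union, +1)
MTX@2: {C} ∪ {A,G} = {A,C,G} (union, +1)
BHMTWX@2: {C,T} ∩ {A,C,G} = {C} (intersection, +0)
BW@3: {G} ∪ {A} = {A,G} (union, +1)
BHW@3: {A,G} ∩ {G} = {G} (intersection, +0)
TX@3: {C} ∪ {A} = {A,C} (union, +1)
MTX@3: {A} ∩ {A,C} = {A} (intersection, +0)
BHMTWX@3: {G} ∪ {A} = {A,G} (union, +1)
BW@4: {T} ∩ {T} = {T} (intersection, +0)
BHW@4: {T} ∪ {A} = {A,T} (union, +1)
TX@4: {G} ∪ {T} = {G,T} (union, +1)
MTX@4: {C} ∪ {G,T} = {C,G,T} (union, +1)
BHMTWX@4: {A,T} ∩ {C,G,T} = {T} (intersection, +0)
per-site changes: [2, 3, 3, 3, 3]; total = 14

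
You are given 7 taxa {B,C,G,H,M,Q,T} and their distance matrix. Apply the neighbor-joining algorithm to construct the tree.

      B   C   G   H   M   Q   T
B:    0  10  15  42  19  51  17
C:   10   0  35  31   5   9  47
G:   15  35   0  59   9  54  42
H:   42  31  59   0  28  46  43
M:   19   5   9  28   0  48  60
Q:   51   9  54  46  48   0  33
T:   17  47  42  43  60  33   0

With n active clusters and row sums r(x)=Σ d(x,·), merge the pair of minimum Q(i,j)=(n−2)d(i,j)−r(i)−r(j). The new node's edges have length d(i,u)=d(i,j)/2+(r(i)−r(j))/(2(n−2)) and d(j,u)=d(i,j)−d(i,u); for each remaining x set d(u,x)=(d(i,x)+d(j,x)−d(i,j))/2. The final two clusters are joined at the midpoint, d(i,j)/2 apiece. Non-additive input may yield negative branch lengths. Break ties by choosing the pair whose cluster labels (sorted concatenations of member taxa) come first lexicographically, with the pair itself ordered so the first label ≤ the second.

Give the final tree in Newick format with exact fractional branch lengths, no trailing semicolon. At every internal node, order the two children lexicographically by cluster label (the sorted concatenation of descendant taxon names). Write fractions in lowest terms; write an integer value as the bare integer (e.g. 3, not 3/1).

1. join G+M (d=9, Q=-338) ⇒ GM; edges |G|=9, |M|=0
  updated: d(B,GM)=25/2, d(C,GM)=31/2, d(GM,H)=39, d(GM,Q)=93/2, d(GM,T)=93/2
2. join C+Q (d=9, Q=-262) ⇒ CQ; edges |C|=-37/8, |Q|=109/8
  updated: d(B,CQ)=26, d(CQ,GM)=53/2, d(CQ,H)=34, d(CQ,T)=71/2
3. join B+T (d=17, Q=-377/2) ⇒ BT; edges |B|=13/12, |T|=191/12
  updated: d(BT,CQ)=89/4, d(BT,GM)=21, d(BT,H)=34
4. join BT+GM (d=21, Q=-487/4) ⇒ BGMT; edges |BT|=131/16, |GM|=205/16
  updated: d(BGMT,CQ)=111/8, d(BGMT,H)=26
5. join BGMT+CQ (d=111/8, Q=-591/8) ⇒ BCGMQT; edges |BGMT|=47/16, |CQ|=175/16
  updated: d(BCGMQT,H)=369/16
6. join BCGMQT+H (d=369/16) ⇒ BCGHMQT; edges |BCGMQT|=369/32, |H|=369/32
final tree: ((((B:13/12,T:191/12):131/16,(G:9,M:0):205/16):47/16,(C:-37/8,Q:109/8):175/16):369/32,H:369/32)
total length: 1487/16

((((B:13/12,T:191/12):131/16,(G:9,M:0):205/16):47/16,(C:-37/8,Q:109/8):175/16):369/32,H:369/32)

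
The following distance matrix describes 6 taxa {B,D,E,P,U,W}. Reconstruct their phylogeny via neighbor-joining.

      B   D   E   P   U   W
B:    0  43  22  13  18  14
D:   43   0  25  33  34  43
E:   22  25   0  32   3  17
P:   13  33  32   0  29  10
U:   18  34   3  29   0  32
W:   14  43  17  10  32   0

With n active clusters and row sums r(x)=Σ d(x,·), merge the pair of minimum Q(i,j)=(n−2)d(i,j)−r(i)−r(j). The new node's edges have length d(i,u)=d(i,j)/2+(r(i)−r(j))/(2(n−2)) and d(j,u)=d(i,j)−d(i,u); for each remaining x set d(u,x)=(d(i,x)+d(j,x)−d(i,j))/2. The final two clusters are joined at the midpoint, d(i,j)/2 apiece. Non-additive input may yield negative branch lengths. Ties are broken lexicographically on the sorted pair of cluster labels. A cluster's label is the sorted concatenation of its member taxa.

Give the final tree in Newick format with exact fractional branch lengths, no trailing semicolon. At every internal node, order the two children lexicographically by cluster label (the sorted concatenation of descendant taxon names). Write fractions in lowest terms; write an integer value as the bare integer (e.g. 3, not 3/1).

(((B:49/8,(D:265/12,(E:-5/8,U:29/8):71/12):85/8):19/8,P:17/4):23/8,W:23/8)

iteration 1: select E,U (d=3, Q=-203); attach at lengths (-5/8, 29/8); label the merged cluster EU
  updated: d(B,EU)=37/2, d(D,EU)=28, d(EU,P)=29, d(EU,W)=23
iteration 2: select D,EU (d=28, Q=-323/2); attach at lengths (265/12, 71/12); label the merged cluster DEU
  updated: d(B,DEU)=67/4, d(DEU,P)=17, d(DEU,W)=19
iteration 3: select B,DEU (d=67/4, Q=-63); attach at lengths (49/8, 85/8); label the merged cluster BDEU
  updated: d(BDEU,P)=53/8, d(BDEU,W)=65/8
iteration 4: select BDEU,P (d=53/8, Q=-99/4); attach at lengths (19/8, 17/4); label the merged cluster BDEPU
  updated: d(BDEPU,W)=23/4
iteration 5: select BDEPU,W (d=23/4); attach at lengths (23/8, 23/8); label the merged cluster BDEPUW
final tree: (((B:49/8,(D:265/12,(E:-5/8,U:29/8):71/12):85/8):19/8,P:17/4):23/8,W:23/8)
total length: 481/8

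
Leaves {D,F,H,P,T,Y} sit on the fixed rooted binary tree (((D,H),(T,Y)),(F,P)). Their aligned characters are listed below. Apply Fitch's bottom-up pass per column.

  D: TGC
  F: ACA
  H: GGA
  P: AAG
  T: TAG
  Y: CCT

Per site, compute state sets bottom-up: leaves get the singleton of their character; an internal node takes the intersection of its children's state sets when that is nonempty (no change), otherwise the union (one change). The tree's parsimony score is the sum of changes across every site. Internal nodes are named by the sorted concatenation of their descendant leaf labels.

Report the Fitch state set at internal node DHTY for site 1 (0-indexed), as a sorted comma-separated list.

A,C,G

[col 0] DH: children D:{T}, H:{G} ∪→ {G,T}; cost 1
[col 0] TY: children T:{T}, Y:{C} ∪→ {C,T}; cost 1
[col 0] DHTY: children DH:{G,T}, TY:{C,T} ∩→ {T}; cost 0
[col 0] FP: children F:{A}, P:{A} ∩→ {A}; cost 0
[col 0] DFHPTY: children DHTY:{T}, FP:{A} ∪→ {A,T}; cost 1
[col 1] DH: children D:{G}, H:{G} ∩→ {G}; cost 0
[col 1] TY: children T:{A}, Y:{C} ∪→ {A,C}; cost 1
[col 1] DHTY: children DH:{G}, TY:{A,C} ∪→ {A,C,G}; cost 1
[col 1] FP: children F:{C}, P:{A} ∪→ {A,C}; cost 1
[col 1] DFHPTY: children DHTY:{A,C,G}, FP:{A,C} ∩→ {A,C}; cost 0
[col 2] DH: children D:{C}, H:{A} ∪→ {A,C}; cost 1
[col 2] TY: children T:{G}, Y:{T} ∪→ {G,T}; cost 1
[col 2] DHTY: children DH:{A,C}, TY:{G,T} ∪→ {A,C,G,T}; cost 1
[col 2] FP: children F:{A}, P:{G} ∪→ {A,G}; cost 1
[col 2] DFHPTY: children DHTY:{A,C,G,T}, FP:{A,G} ∩→ {A,G}; cost 0
per-site changes: [3, 3, 4]; total = 10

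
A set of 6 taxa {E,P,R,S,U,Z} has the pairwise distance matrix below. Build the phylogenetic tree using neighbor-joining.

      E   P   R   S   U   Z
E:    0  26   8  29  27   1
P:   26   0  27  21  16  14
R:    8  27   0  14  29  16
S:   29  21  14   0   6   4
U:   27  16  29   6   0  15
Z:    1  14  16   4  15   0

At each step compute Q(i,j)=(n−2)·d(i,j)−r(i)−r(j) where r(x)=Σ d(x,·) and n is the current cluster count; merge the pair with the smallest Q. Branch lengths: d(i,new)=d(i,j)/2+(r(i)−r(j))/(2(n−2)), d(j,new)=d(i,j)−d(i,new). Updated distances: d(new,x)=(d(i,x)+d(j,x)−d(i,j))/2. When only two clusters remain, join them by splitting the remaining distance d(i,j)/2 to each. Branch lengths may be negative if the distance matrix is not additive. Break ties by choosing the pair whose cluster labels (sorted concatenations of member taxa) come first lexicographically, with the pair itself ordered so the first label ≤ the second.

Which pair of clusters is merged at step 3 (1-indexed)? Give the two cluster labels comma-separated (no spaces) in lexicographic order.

ERZ,P

1. join E+R (d=8, Q=-153) ⇒ ER; edges |E|=29/8, |R|=35/8
  updated: d(ER,P)=45/2, d(ER,S)=35/2, d(ER,U)=24, d(ER,Z)=9/2
2. join ER+Z (d=9/2, Q=-185/2) ⇒ ERZ; edges |ER|=89/12, |Z|=-35/12
  updated: d(ERZ,P)=16, d(ERZ,S)=17/2, d(ERZ,U)=69/4
3. join ERZ+P (d=16, Q=-251/4) ⇒ EPRZ; edges |ERZ|=83/16, |P|=173/16
  updated: d(EPRZ,S)=27/4, d(EPRZ,U)=69/8
4. join EPRZ+S (d=27/4, Q=-171/8) ⇒ EPRSZ; edges |EPRZ|=75/16, |S|=33/16
  updated: d(EPRSZ,U)=63/16
5. join EPRSZ+U (d=63/16) ⇒ EPRSUZ; edges |EPRSZ|=63/32, |U|=63/32
final tree: (((((E:29/8,R:35/8):89/12,Z:-35/12):83/16,P:173/16):75/16,S:33/16):63/32,U:63/32)
total length: 627/16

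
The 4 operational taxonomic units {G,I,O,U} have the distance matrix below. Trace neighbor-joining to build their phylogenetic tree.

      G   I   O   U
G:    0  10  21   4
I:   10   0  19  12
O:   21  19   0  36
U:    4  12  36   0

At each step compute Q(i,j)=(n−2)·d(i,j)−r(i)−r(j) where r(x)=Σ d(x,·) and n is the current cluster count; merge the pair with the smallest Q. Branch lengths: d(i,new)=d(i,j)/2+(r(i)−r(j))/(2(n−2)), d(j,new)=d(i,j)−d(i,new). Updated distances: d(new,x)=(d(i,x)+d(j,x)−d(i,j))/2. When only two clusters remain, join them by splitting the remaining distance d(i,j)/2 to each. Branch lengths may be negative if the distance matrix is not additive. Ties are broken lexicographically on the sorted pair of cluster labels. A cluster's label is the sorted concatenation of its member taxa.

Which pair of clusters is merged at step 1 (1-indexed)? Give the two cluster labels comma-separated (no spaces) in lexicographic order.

iteration 1: select G,U (d=4, Q=-79); attach at lengths (-9/4, 25/4); label the merged cluster GU
  updated: d(GU,I)=9, d(GU,O)=53/2
iteration 2: select GU,I (d=9, Q=-109/2); attach at lengths (33/4, 3/4); label the merged cluster GIU
  updated: d(GIU,O)=73/4
iteration 3: select GIU,O (d=73/4); attach at lengths (73/8, 73/8); label the merged cluster GIOU
final tree: (((G:-9/4,U:25/4):33/4,I:3/4):73/8,O:73/8)
total length: 125/4

G,U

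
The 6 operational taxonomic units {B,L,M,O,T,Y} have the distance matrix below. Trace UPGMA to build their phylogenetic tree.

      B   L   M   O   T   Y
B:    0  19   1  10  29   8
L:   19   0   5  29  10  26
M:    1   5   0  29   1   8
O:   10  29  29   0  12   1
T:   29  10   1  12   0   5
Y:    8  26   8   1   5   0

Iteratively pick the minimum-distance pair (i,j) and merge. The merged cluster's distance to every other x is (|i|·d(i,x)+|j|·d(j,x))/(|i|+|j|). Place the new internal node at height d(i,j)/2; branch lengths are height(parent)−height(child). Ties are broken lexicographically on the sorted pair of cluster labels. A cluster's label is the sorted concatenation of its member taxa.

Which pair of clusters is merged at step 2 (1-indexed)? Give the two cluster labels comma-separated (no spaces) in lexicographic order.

O,Y

step 1: merge (B,M) at d=1; branch lengths B→1/2, M→1/2; new cluster BM
  updated: d(BM,L)=12, d(BM,O)=39/2, d(BM,T)=15, d(BM,Y)=8
step 2: merge (O,Y) at d=1; branch lengths O→1/2, Y→1/2; new cluster OY
  updated: d(BM,OY)=55/4, d(L,OY)=55/2, d(OY,T)=17/2
step 3: merge (OY,T) at d=17/2; branch lengths OY→15/4, T→17/4; new cluster OTY
  updated: d(BM,OTY)=85/6, d(L,OTY)=65/3
step 4: merge (BM,L) at d=12; branch lengths BM→11/2, L→6; new cluster BLM
  updated: d(BLM,OTY)=50/3
step 5: merge (BLM,OTY) at d=50/3; branch lengths BLM→7/3, OTY→49/12; new cluster BLMOTY
final tree: (((B:1/2,M:1/2):11/2,L:6):7/3,((O:1/2,Y:1/2):15/4,T:17/4):49/12)
total length: 335/12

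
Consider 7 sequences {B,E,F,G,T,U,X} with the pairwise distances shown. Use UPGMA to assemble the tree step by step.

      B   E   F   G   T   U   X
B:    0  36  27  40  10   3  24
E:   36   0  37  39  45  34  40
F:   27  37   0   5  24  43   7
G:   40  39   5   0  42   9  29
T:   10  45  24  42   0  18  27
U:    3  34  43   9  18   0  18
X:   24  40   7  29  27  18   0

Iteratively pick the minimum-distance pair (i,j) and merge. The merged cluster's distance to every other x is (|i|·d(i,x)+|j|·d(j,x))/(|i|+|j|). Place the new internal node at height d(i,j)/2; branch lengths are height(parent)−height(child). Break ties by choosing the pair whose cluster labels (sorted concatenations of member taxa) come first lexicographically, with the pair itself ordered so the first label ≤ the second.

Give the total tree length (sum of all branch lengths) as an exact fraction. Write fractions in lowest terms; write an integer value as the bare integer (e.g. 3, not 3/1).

1307/18

1. join B+U (d=3) ⇒ BU; edges |B|=3/2, |U|=3/2
  updated: d(BU,E)=35, d(BU,F)=35, d(BU,G)=49/2, d(BU,T)=14, d(BU,X)=21
2. join F+G (d=5) ⇒ FG; edges |F|=5/2, |G|=5/2
  updated: d(BU,FG)=119/4, d(E,FG)=38, d(FG,T)=33, d(FG,X)=18
3. join BU+T (d=14) ⇒ BTU; edges |BU|=11/2, |T|=7
  updated: d(BTU,E)=115/3, d(BTU,FG)=185/6, d(BTU,X)=23
4. join FG+X (d=18) ⇒ FGX; edges |FG|=13/2, |X|=9
  updated: d(BTU,FGX)=254/9, d(E,FGX)=116/3
5. join BTU+FGX (d=254/9) ⇒ BFGTUX; edges |BTU|=64/9, |FGX|=46/9
  updated: d(BFGTUX,E)=77/2
6. join BFGTUX+E (d=77/2) ⇒ BEFGTUX; edges |BFGTUX|=185/36, |E|=77/4
final tree: ((((B:3/2,U:3/2):11/2,T:7):64/9,((F:5/2,G:5/2):13/2,X:9):46/9):185/36,E:77/4)
total length: 1307/18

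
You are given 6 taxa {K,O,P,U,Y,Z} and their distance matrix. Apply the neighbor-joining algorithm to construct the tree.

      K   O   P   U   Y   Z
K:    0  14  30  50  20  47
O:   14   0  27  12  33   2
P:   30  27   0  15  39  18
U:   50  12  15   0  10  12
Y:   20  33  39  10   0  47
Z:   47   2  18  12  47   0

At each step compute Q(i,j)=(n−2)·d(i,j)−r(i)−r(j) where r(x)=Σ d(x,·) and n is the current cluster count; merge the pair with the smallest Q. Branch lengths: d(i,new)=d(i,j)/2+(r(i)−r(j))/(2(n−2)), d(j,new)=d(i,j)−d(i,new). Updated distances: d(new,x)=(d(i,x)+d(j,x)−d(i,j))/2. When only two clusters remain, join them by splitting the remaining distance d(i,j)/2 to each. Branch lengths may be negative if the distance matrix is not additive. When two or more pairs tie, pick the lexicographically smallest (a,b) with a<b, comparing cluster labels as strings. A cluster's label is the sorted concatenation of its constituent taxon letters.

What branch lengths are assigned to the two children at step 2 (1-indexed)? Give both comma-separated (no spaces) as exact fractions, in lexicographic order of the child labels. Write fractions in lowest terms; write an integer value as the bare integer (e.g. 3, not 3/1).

1. join K+Y (d=20, Q=-230) ⇒ KY; edges |K|=23/2, |Y|=17/2
  updated: d(KY,O)=27/2, d(KY,P)=49/2, d(KY,U)=20, d(KY,Z)=37
2. join O+Z (d=2, Q=-235/2) ⇒ OZ; edges |O|=-17/12, |Z|=41/12
  updated: d(KY,OZ)=97/4, d(OZ,P)=43/2, d(OZ,U)=11
3. join KY+P (d=49/2, Q=-323/4) ⇒ KPY; edges |KY|=227/16, |P|=165/16
  updated: d(KPY,OZ)=85/8, d(KPY,U)=21/4
4. join KPY+OZ (d=85/8, Q=-215/8) ⇒ KOPYZ; edges |KPY|=39/16, |OZ|=131/16
  updated: d(KOPYZ,U)=45/16
5. join KOPYZ+U (d=45/16) ⇒ KOPUYZ; edges |KOPYZ|=45/32, |U|=45/32
final tree: ((((K:23/2,Y:17/2):227/16,P:165/16):39/16,(O:-17/12,Z:41/12):131/16):45/32,U:45/32)
total length: 959/16

-17/12,41/12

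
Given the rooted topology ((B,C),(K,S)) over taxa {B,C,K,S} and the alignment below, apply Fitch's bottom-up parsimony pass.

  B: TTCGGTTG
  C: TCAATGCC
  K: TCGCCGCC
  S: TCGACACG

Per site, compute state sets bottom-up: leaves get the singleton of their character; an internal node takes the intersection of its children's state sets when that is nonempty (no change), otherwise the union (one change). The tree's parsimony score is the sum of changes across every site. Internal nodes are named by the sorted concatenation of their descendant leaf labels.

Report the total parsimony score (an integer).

12

site 0, node BC: B={T} ∩ C={T} → {T} (+0)
site 0, node KS: K={T} ∩ S={T} → {T} (+0)
site 0, node BCKS: BC={T} ∩ KS={T} → {T} (+0)
site 1, node BC: B={T} ∪ C={C} → {C,T} (+1)
site 1, node KS: K={C} ∩ S={C} → {C} (+0)
site 1, node BCKS: BC={C,T} ∩ KS={C} → {C} (+0)
site 2, node BC: B={C} ∪ C={A} → {A,C} (+1)
site 2, node KS: K={G} ∩ S={G} → {G} (+0)
site 2, node BCKS: BC={A,C} ∪ KS={G} → {A,C,G} (+1)
site 3, node BC: B={G} ∪ C={A} → {A,G} (+1)
site 3, node KS: K={C} ∪ S={A} → {A,C} (+1)
site 3, node BCKS: BC={A,G} ∩ KS={A,C} → {A} (+0)
site 4, node BC: B={G} ∪ C={T} → {G,T} (+1)
site 4, node KS: K={C} ∩ S={C} → {C} (+0)
site 4, node BCKS: BC={G,T} ∪ KS={C} → {C,G,T} (+1)
site 5, node BC: B={T} ∪ C={G} → {G,T} (+1)
site 5, node KS: K={G} ∪ S={A} → {A,G} (+1)
site 5, node BCKS: BC={G,T} ∩ KS={A,G} → {G} (+0)
site 6, node BC: B={T} ∪ C={C} → {C,T} (+1)
site 6, node KS: K={C} ∩ S={C} → {C} (+0)
site 6, node BCKS: BC={C,T} ∩ KS={C} → {C} (+0)
site 7, node BC: B={G} ∪ C={C} → {C,G} (+1)
site 7, node KS: K={C} ∪ S={G} → {C,G} (+1)
site 7, node BCKS: BC={C,G} ∩ KS={C,G} → {C,G} (+0)
per-site changes: [0, 1, 2, 2, 2, 2, 1, 2]; total = 12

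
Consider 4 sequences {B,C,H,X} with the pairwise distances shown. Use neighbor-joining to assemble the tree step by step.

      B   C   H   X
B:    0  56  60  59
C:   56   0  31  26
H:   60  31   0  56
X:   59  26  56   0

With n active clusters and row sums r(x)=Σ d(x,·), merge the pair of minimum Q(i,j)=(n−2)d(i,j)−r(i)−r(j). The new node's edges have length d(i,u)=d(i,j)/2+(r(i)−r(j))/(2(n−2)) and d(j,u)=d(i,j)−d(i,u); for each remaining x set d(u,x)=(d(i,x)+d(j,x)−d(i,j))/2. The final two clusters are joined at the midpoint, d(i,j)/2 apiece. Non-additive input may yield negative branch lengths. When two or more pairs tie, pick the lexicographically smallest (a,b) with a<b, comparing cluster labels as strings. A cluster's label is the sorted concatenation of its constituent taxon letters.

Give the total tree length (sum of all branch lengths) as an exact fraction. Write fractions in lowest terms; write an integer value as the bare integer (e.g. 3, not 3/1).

187/2

step 1: merge (B,H) at d=60, Q=-202; branch lengths B→37, H→23; new cluster BH
  updated: d(BH,C)=27/2, d(BH,X)=55/2
step 2: merge (BH,C) at d=27/2, Q=-67; branch lengths BH→15/2, C→6; new cluster BCH
  updated: d(BCH,X)=20
step 3: merge (BCH,X) at d=20; branch lengths BCH→10, X→10; new cluster BCHX
final tree: (((B:37,H:23):15/2,C:6):10,X:10)
total length: 187/2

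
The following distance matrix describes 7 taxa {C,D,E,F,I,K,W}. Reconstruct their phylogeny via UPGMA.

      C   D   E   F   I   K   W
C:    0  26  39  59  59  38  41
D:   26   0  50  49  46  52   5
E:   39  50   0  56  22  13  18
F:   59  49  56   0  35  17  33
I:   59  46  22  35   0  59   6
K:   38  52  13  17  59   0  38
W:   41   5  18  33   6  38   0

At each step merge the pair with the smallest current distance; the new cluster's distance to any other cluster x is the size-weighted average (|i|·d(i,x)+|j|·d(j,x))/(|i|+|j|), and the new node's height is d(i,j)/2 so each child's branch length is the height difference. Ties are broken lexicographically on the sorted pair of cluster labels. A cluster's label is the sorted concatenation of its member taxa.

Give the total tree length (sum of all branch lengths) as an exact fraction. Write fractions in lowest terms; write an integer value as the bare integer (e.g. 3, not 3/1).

3733/36

iteration 1: select D,W (d=5); attach at lengths (5/2, 5/2); label the merged cluster DW
  updated: d(C,DW)=67/2, d(DW,E)=34, d(DW,F)=41, d(DW,I)=26, d(DW,K)=45
iteration 2: select E,K (d=13); attach at lengths (13/2, 13/2); label the merged cluster EK
  updated: d(C,EK)=77/2, d(DW,EK)=79/2, d(EK,F)=73/2, d(EK,I)=81/2
iteration 3: select DW,I (d=26); attach at lengths (21/2, 13); label the merged cluster DIW
  updated: d(C,DIW)=42, d(DIW,EK)=239/6, d(DIW,F)=39
iteration 4: select EK,F (d=73/2); attach at lengths (47/4, 73/4); label the merged cluster EFK
  updated: d(C,EFK)=136/3, d(DIW,EFK)=356/9
iteration 5: select DIW,EFK (d=356/9); attach at lengths (61/9, 55/36); label the merged cluster DEFIKW
  updated: d(C,DEFIKW)=131/3
iteration 6: select C,DEFIKW (d=131/3); attach at lengths (131/6, 37/18); label the merged cluster CDEFIKW
final tree: (C:131/6,(((D:5/2,W:5/2):21/2,I:13):61/9,((E:13/2,K:13/2):47/4,F:73/4):55/36):37/18)
total length: 3733/36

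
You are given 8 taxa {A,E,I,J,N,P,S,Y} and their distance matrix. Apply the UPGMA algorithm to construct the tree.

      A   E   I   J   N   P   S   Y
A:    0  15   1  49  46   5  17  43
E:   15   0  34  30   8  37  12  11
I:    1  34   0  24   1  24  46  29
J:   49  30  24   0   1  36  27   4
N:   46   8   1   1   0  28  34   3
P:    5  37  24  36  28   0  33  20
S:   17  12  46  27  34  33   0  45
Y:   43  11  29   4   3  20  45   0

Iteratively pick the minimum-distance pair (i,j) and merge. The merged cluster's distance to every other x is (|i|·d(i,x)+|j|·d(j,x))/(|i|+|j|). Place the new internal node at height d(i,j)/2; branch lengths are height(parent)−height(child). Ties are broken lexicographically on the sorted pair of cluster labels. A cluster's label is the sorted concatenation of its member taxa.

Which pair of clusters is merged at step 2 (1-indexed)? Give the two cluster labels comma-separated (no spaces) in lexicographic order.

1. join A+I (d=1) ⇒ AI; edges |A|=1/2, |I|=1/2
  updated: d(AI,E)=49/2, d(AI,J)=73/2, d(AI,N)=47/2, d(AI,P)=29/2, d(AI,S)=63/2, d(AI,Y)=36
2. join J+N (d=1) ⇒ JN; edges |J|=1/2, |N|=1/2
  updated: d(AI,JN)=30, d(E,JN)=19, d(JN,P)=32, d(JN,S)=61/2, d(JN,Y)=7/2
3. join JN+Y (d=7/2) ⇒ JNY; edges |JN|=5/4, |Y|=7/4
  updated: d(AI,JNY)=32, d(E,JNY)=49/3, d(JNY,P)=28, d(JNY,S)=106/3
4. join E+S (d=12) ⇒ ES; edges |E|=6, |S|=6
  updated: d(AI,ES)=28, d(ES,JNY)=155/6, d(ES,P)=35
5. join AI+P (d=29/2) ⇒ AIP; edges |AI|=27/4, |P|=29/4
  updated: d(AIP,ES)=91/3, d(AIP,JNY)=92/3
6. join ES+JNY (d=155/6) ⇒ EJNSY; edges |ES|=83/12, |JNY|=67/6
  updated: d(AIP,EJNSY)=458/15
7. join AIP+EJNSY (d=458/15) ⇒ AEIJNPSY; edges |AIP|=481/60, |EJNSY|=47/20
final tree: (((A:1/2,I:1/2):27/4,P:29/4):481/60,((E:6,S:6):83/12,((J:1/2,N:1/2):5/4,Y:7/4):67/6):47/20)
total length: 1189/20

J,N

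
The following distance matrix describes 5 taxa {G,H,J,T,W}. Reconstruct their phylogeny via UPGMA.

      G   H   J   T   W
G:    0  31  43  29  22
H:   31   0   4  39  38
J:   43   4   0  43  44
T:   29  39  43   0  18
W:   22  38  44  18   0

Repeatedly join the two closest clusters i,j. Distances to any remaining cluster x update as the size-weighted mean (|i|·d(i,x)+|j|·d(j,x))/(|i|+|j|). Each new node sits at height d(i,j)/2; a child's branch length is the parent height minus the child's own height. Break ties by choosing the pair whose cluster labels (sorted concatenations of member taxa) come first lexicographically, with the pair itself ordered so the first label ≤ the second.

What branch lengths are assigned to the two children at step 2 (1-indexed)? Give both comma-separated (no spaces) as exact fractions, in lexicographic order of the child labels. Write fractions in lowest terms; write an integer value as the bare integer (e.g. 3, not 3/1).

9,9

1. join H+J (d=4) ⇒ HJ; edges |H|=2, |J|=2
  updated: d(G,HJ)=37, d(HJ,T)=41, d(HJ,W)=41
2. join T+W (d=18) ⇒ TW; edges |T|=9, |W|=9
  updated: d(G,TW)=51/2, d(HJ,TW)=41
3. join G+TW (d=51/2) ⇒ GTW; edges |G|=51/4, |TW|=15/4
  updated: d(GTW,HJ)=119/3
4. join GTW+HJ (d=119/3) ⇒ GHJTW; edges |GTW|=85/12, |HJ|=107/6
final tree: ((G:51/4,(T:9,W:9):15/4):85/12,(H:2,J:2):107/6)
total length: 761/12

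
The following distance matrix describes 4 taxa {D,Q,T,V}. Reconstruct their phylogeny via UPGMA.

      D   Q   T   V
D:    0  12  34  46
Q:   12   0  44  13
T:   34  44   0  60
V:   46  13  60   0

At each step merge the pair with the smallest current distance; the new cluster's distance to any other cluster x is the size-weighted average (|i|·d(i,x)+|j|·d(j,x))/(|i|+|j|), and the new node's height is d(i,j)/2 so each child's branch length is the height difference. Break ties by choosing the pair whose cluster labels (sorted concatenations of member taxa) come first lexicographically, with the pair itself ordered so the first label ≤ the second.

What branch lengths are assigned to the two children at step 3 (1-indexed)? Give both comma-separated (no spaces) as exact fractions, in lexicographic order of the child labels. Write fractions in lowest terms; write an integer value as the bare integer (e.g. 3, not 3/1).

33/4,23

iteration 1: select D,Q (d=12); attach at lengths (6, 6); label the merged cluster DQ
  updated: d(DQ,T)=39, d(DQ,V)=59/2
iteration 2: select DQ,V (d=59/2); attach at lengths (35/4, 59/4); label the merged cluster DQV
  updated: d(DQV,T)=46
iteration 3: select DQV,T (d=46); attach at lengths (33/4, 23); label the merged cluster DQTV
final tree: (((D:6,Q:6):35/4,V:59/4):33/4,T:23)
total length: 267/4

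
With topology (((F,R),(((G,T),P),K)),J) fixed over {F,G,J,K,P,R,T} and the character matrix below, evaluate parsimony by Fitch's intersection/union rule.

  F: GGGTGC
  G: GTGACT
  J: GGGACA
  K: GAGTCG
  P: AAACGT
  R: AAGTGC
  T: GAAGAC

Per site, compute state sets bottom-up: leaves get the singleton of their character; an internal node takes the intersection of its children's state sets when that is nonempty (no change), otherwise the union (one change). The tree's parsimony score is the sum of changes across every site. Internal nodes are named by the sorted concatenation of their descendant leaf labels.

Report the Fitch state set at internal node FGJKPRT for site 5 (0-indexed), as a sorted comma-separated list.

site 0, node FR: F={G} ∪ R={A} → {A,G} (+1)
site 0, node GT: G={G} ∩ T={G} → {G} (+0)
site 0, node GPT: GT={G} ∪ P={A} → {A,G} (+1)
site 0, node GKPT: GPT={A,G} ∩ K={G} → {G} (+0)
site 0, node FGKPRT: FR={A,G} ∩ GKPT={G} → {G} (+0)
site 0, node FGJKPRT: FGKPRT={G} ∩ J={G} → {G} (+0)
site 1, node FR: F={G} ∪ R={A} → {A,G} (+1)
site 1, node GT: G={T} ∪ T={A} → {A,T} (+1)
site 1, node GPT: GT={A,T} ∩ P={A} → {A} (+0)
site 1, node GKPT: GPT={A} ∩ K={A} → {A} (+0)
site 1, node FGKPRT: FR={A,G} ∩ GKPT={A} → {A} (+0)
site 1, node FGJKPRT: FGKPRT={A} ∪ J={G} → {A,G} (+1)
site 2, node FR: F={G} ∩ R={G} → {G} (+0)
site 2, node GT: G={G} ∪ T={A} → {A,G} (+1)
site 2, node GPT: GT={A,G} ∩ P={A} → {A} (+0)
site 2, node GKPT: GPT={A} ∪ K={G} → {A,G} (+1)
site 2, node FGKPRT: FR={G} ∩ GKPT={A,G} → {G} (+0)
site 2, node FGJKPRT: FGKPRT={G} ∩ J={G} → {G} (+0)
site 3, node FR: F={T} ∩ R={T} → {T} (+0)
site 3, node GT: G={A} ∪ T={G} → {A,G} (+1)
site 3, node GPT: GT={A,G} ∪ P={C} → {A,C,G} (+1)
site 3, node GKPT: GPT={A,C,G} ∪ K={T} → {A,C,G,T} (+1)
site 3, node FGKPRT: FR={T} ∩ GKPT={A,C,G,T} → {T} (+0)
site 3, node FGJKPRT: FGKPRT={T} ∪ J={A} → {A,T} (+1)
site 4, node FR: F={G} ∩ R={G} → {G} (+0)
site 4, node GT: G={C} ∪ T={A} → {A,C} (+1)
site 4, node GPT: GT={A,C} ∪ P={G} → {A,C,G} (+1)
site 4, node GKPT: GPT={A,C,G} ∩ K={C} → {C} (+0)
site 4, node FGKPRT: FR={G} ∪ GKPT={C} → {C,G} (+1)
site 4, node FGJKPRT: FGKPRT={C,G} ∩ J={C} → {C} (+0)
site 5, node FR: F={C} ∩ R={C} → {C} (+0)
site 5, node GT: G={T} ∪ T={C} → {C,T} (+1)
site 5, node GPT: GT={C,T} ∩ P={T} → {T} (+0)
site 5, node GKPT: GPT={T} ∪ K={G} → {G,T} (+1)
site 5, node FGKPRT: FR={C} ∪ GKPT={G,T} → {C,G,T} (+1)
site 5, node FGJKPRT: FGKPRT={C,G,T} ∪ J={A} → {A,C,G,T} (+1)
per-site changes: [2, 3, 2, 4, 3, 4]; total = 18

A,C,G,T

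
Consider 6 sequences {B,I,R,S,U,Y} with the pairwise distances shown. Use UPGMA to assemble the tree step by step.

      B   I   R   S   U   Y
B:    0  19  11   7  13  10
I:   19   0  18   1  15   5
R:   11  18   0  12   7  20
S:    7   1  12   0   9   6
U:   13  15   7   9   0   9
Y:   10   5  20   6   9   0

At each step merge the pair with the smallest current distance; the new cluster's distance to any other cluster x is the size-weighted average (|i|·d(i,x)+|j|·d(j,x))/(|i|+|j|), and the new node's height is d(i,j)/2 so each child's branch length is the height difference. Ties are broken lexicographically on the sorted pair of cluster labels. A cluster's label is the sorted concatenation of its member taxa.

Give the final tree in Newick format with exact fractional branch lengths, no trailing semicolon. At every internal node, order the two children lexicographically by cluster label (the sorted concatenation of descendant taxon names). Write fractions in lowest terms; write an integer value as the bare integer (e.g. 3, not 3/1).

((B:6,((I:1/2,S:1/2):9/4,Y:11/4):13/4):11/16,(R:7/2,U:7/2):51/16)

step 1: merge (I,S) at d=1; branch lengths I→1/2, S→1/2; new cluster IS
  updated: d(B,IS)=13, d(IS,R)=15, d(IS,U)=12, d(IS,Y)=11/2
step 2: merge (IS,Y) at d=11/2; branch lengths IS→9/4, Y→11/4; new cluster ISY
  updated: d(B,ISY)=12, d(ISY,R)=50/3, d(ISY,U)=11
step 3: merge (R,U) at d=7; branch lengths R→7/2, U→7/2; new cluster RU
  updated: d(B,RU)=12, d(ISY,RU)=83/6
step 4: merge (B,ISY) at d=12; branch lengths B→6, ISY→13/4; new cluster BISY
  updated: d(BISY,RU)=107/8
step 5: merge (BISY,RU) at d=107/8; branch lengths BISY→11/16, RU→51/16; new cluster BIRSUY
final tree: ((B:6,((I:1/2,S:1/2):9/4,Y:11/4):13/4):11/16,(R:7/2,U:7/2):51/16)
total length: 209/8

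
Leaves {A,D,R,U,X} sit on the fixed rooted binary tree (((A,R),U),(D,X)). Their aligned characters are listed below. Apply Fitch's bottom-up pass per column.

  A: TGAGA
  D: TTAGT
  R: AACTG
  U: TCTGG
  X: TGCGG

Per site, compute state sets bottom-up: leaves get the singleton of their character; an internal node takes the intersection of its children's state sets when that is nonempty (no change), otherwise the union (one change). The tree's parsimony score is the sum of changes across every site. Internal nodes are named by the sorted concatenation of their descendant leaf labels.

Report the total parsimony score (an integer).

AR@0: {T} ∪ {A} = {A,T} (union, +1)
ARU@0: {A,T} ∩ {T} = {T} (intersection, +0)
DX@0: {T} ∩ {T} = {T} (intersection, +0)
ADRUX@0: {T} ∩ {T} = {T} (intersection, +0)
AR@1: {G} ∪ {A} = {A,G} (union, +1)
ARU@1: {A,G} ∪ {C} = {A,C,G} (union, +1)
DX@1: {T} ∪ {G} = {G,T} (union, +1)
ADRUX@1: {A,C,G} ∩ {G,T} = {G} (intersection, +0)
AR@2: {A} ∪ {C} = {A,C} (union, +1)
ARU@2: {A,C} ∪ {T} = {A,C,T} (union, +1)
DX@2: {A} ∪ {C} = {A,C} (union, +1)
ADRUX@2: {A,C,T} ∩ {A,C} = {A,C} (intersection, +0)
AR@3: {G} ∪ {T} = {G,T} (union, +1)
ARU@3: {G,T} ∩ {G} = {G} (intersection, +0)
DX@3: {G} ∩ {G} = {G} (intersection, +0)
ADRUX@3: {G} ∩ {G} = {G} (intersection, +0)
AR@4: {A} ∪ {G} = {A,G} (union, +1)
ARU@4: {A,G} ∩ {G} = {G} (intersection, +0)
DX@4: {T} ∪ {G} = {G,T} (union, +1)
ADRUX@4: {G} ∩ {G,T} = {G} (intersection, +0)
per-site changes: [1, 3, 3, 1, 2]; total = 10

10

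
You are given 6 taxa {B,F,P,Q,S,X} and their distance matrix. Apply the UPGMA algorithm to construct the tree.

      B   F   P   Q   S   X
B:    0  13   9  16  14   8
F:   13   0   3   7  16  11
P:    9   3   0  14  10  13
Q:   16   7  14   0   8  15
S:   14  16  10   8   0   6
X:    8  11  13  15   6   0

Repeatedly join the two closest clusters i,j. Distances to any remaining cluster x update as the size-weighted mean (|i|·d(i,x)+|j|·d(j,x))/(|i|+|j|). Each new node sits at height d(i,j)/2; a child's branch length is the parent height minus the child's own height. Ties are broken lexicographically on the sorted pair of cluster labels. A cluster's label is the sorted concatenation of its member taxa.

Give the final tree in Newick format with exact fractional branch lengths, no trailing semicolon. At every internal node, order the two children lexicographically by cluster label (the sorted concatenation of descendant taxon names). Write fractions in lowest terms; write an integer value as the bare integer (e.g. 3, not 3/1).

step 1: merge (F,P) at d=3; branch lengths F→3/2, P→3/2; new cluster FP
  updated: d(B,FP)=11, d(FP,Q)=21/2, d(FP,S)=13, d(FP,X)=12
step 2: merge (S,X) at d=6; branch lengths S→3, X→3; new cluster SX
  updated: d(B,SX)=11, d(FP,SX)=25/2, d(Q,SX)=23/2
step 3: merge (FP,Q) at d=21/2; branch lengths FP→15/4, Q→21/4; new cluster FPQ
  updated: d(B,FPQ)=38/3, d(FPQ,SX)=73/6
step 4: merge (B,SX) at d=11; branch lengths B→11/2, SX→5/2; new cluster BSX
  updated: d(BSX,FPQ)=37/3
step 5: merge (BSX,FPQ) at d=37/3; branch lengths BSX→2/3, FPQ→11/12; new cluster BFPQSX
final tree: ((B:11/2,(S:3,X:3):5/2):2/3,((F:3/2,P:3/2):15/4,Q:21/4):11/12)
total length: 331/12

((B:11/2,(S:3,X:3):5/2):2/3,((F:3/2,P:3/2):15/4,Q:21/4):11/12)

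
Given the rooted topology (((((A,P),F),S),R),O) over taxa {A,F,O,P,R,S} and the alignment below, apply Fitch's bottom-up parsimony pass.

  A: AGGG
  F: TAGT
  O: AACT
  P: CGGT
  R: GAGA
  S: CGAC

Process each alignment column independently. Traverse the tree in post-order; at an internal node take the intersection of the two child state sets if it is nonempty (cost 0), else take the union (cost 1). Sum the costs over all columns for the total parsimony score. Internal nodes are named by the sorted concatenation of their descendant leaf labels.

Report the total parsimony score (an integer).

AP@0: {A} ∪ {C} = {A,C} (union, +1)
AFP@0: {A,C} ∪ {T} = {A,C,T} (union, +1)
AFPS@0: {A,C,T} ∩ {C} = {C} (intersection, +0)
AFPRS@0: {C} ∪ {G} = {C,G} (union, +1)
AFOPRS@0: {C,G} ∪ {A} = {A,C,G} (union, +1)
AP@1: {G} ∩ {G} = {G} (intersection, +0)
AFP@1: {G} ∪ {A} = {A,G} (union, +1)
AFPS@1: {A,G} ∩ {G} = {G} (intersection, +0)
AFPRS@1: {G} ∪ {A} = {A,G} (union, +1)
AFOPRS@1: {A,G} ∩ {A} = {A} (intersection, +0)
AP@2: {G} ∩ {G} = {G} (intersection, +0)
AFP@2: {G} ∩ {G} = {G} (intersection, +0)
AFPS@2: {G} ∪ {A} = {A,G} (union, +1)
AFPRS@2: {A,G} ∩ {G} = {G} (intersection, +0)
AFOPRS@2: {G} ∪ {C} = {C,G} (union, +1)
AP@3: {G} ∪ {T} = {G,T} (union, +1)
AFP@3: {G,T} ∩ {T} = {T} (intersection, +0)
AFPS@3: {T} ∪ {C} = {C,T} (union, +1)
AFPRS@3: {C,T} ∪ {A} = {A,C,T} (union, +1)
AFOPRS@3: {A,C,T} ∩ {T} = {T} (intersection, +0)
per-site changes: [4, 2, 2, 3]; total = 11

11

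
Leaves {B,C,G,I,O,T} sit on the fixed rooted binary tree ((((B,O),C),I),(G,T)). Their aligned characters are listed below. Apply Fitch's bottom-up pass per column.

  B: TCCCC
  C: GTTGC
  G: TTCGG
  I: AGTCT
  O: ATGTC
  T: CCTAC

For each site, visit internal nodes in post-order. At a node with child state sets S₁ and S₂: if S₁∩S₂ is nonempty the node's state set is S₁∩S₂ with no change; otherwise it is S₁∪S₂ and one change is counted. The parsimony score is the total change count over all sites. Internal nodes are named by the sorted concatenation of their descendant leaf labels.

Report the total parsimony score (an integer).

[col 0] BO: children B:{T}, O:{A} ∪→ {A,T}; cost 1
[col 0] BCO: children BO:{A,T}, C:{G} ∪→ {A,G,T}; cost 1
[col 0] BCIO: children BCO:{A,G,T}, I:{A} ∩→ {A}; cost 0
[col 0] GT: children G:{T}, T:{C} ∪→ {C,T}; cost 1
[col 0] BCGIOT: children BCIO:{A}, GT:{C,T} ∪→ {A,C,T}; cost 1
[col 1] BO: children B:{C}, O:{T} ∪→ {C,T}; cost 1
[col 1] BCO: children BO:{C,T}, C:{T} ∩→ {T}; cost 0
[col 1] BCIO: children BCO:{T}, I:{G} ∪→ {G,T}; cost 1
[col 1] GT: children G:{T}, T:{C} ∪→ {C,T}; cost 1
[col 1] BCGIOT: children BCIO:{G,T}, GT:{C,T} ∩→ {T}; cost 0
[col 2] BO: children B:{C}, O:{G} ∪→ {C,G}; cost 1
[col 2] BCO: children BO:{C,G}, C:{T} ∪→ {C,G,T}; cost 1
[col 2] BCIO: children BCO:{C,G,T}, I:{T} ∩→ {T}; cost 0
[col 2] GT: children G:{C}, T:{T} ∪→ {C,T}; cost 1
[col 2] BCGIOT: children BCIO:{T}, GT:{C,T} ∩→ {T}; cost 0
[col 3] BO: children B:{C}, O:{T} ∪→ {C,T}; cost 1
[col 3] BCO: children BO:{C,T}, C:{G} ∪→ {C,G,T}; cost 1
[col 3] BCIO: children BCO:{C,G,T}, I:{C} ∩→ {C}; cost 0
[col 3] GT: children G:{G}, T:{A} ∪→ {A,G}; cost 1
[col 3] BCGIOT: children BCIO:{C}, GT:{A,G} ∪→ {A,C,G}; cost 1
[col 4] BO: children B:{C}, O:{C} ∩→ {C}; cost 0
[col 4] BCO: children BO:{C}, C:{C} ∩→ {C}; cost 0
[col 4] BCIO: children BCO:{C}, I:{T} ∪→ {C,T}; cost 1
[col 4] GT: children G:{G}, T:{C} ∪→ {C,G}; cost 1
[col 4] BCGIOT: children BCIO:{C,T}, GT:{C,G} ∩→ {C}; cost 0
per-site changes: [4, 3, 3, 4, 2]; total = 16

16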